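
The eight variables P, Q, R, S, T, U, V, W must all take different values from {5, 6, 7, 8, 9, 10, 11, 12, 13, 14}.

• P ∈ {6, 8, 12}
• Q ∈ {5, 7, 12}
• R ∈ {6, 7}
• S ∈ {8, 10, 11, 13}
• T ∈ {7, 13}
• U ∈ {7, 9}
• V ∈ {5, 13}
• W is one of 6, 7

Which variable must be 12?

Q

R and W share exactly the 2 values {6, 7}; by pigeonhole those values go to them, so strike 6, 7 from P, Q, T, U.
That leaves T = 13. So S, V can't be 13.
U has just one choice, so U = 9.
V must be 5 (only option left). Remove 5 from Q.
So 12 goes to Q.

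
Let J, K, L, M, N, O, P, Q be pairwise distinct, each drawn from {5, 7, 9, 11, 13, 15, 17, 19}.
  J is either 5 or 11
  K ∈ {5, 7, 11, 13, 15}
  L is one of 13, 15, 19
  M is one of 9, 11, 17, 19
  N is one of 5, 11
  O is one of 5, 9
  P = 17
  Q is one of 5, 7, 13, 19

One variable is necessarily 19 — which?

P must be 17 (only option left). So M can't be 17.
The 2 variables J and N are confined to {5, 11}, which locks those values in; drop them from K, M, O, Q.
That leaves O = 9. So M can't be 9.
So 19 goes to M.

M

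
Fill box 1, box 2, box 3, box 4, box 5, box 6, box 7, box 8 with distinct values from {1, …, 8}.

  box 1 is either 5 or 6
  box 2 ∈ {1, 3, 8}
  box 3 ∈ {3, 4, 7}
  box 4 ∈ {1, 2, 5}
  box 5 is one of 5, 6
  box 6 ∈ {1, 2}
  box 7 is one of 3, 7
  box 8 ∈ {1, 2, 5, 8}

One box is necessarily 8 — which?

The 8 variables together cover exactly {1, 2, 3, 4, 5, 6, 7, 8} — 8 values for 8 variables — and 4 appears only in box 3's list, so box 3 = 4.
Among the 7 still-open variables, 7 fits only box 7 (and all 7 values in {1, 2, 3, 5, 6, 7, 8} must be used), so box 7 = 7.
The 6 still-open variables draw from only 6 values {1, 2, 3, 5, 6, 8}, so each is used; only box 2 can be 3, hence box 2 = 3.
The 5 still-open variables together cover exactly {1, 2, 5, 6, 8} — 5 values for 5 variables — and 8 appears only in box 8's list, so box 8 = 8.

box 8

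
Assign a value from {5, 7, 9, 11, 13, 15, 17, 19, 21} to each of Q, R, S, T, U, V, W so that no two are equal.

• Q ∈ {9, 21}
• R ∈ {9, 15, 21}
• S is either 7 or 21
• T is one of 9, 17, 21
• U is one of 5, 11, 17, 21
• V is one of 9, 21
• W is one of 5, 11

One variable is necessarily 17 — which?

T

The 7 variables draw from only 7 values {5, 7, 9, 11, 15, 17, 21}, so each is used; only S can be 7, hence S = 7.
The 6 still-open variables draw from only 6 values {5, 9, 11, 15, 17, 21}, so each is used; only R can be 15, hence R = 15.
The 2 variables Q and V are confined to {9, 21}, which locks those values in; drop them from T, U.
So 17 goes to T.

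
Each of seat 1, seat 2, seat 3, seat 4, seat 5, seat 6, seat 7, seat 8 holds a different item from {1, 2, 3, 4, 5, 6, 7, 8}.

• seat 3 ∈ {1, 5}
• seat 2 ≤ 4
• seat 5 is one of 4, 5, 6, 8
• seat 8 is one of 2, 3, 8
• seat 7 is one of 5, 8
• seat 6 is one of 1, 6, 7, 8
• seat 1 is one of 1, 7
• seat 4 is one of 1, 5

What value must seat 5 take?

The 2 variables seat 3 and seat 4 are confined to {1, 5}, which locks those values in; drop them from seat 1, seat 2, seat 5, seat 6, seat 7.
That leaves seat 1 = 7. Eliminate 7 elsewhere: seat 6.
seat 7 has just one choice, so seat 7 = 8. Strike 8 from seat 5, seat 6, seat 8.
seat 6 must be 6 (only option left). Eliminate 6 elsewhere: seat 5.
So seat 5 = 4.

4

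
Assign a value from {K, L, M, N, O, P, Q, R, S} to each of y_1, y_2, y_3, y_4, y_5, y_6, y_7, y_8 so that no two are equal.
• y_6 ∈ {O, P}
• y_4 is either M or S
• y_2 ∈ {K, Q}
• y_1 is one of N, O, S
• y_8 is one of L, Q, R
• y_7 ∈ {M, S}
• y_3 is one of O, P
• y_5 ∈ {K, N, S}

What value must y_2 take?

The 2 variables y_3 and y_6 are confined to {O, P}, which locks those values in; drop them from y_1.
y_4 and y_7 share exactly the 2 values {M, S}; by pigeonhole those values go to them, so strike M, S from y_1, y_5.
y_1 has just one choice, so y_1 = N. Remove N from y_5.
y_5 has just one choice, so y_5 = K. So y_2 can't be K.
So y_2 = Q.

Q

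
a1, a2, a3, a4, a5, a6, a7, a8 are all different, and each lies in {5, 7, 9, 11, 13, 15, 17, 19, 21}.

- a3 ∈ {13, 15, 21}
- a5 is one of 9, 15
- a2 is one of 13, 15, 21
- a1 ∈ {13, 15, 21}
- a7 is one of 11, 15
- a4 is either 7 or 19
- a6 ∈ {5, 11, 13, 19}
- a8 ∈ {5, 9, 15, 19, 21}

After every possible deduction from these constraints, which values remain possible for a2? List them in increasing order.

13, 15, 21

The 8 variables together cover exactly {5, 7, 9, 11, 13, 15, 19, 21} — 8 values for 8 variables — and 7 appears only in a4's list, so a4 = 7.
The 3 variables a1, a2, a3 are confined to {13, 15, 21}, which locks those values in; drop them from a5, a6, a7, a8.
a5 must be 9 (only option left). Strike 9 from a8.
a7 must be 11 (only option left). So a6 can't be 11.
No further eliminations apply; a2 can still be any of 13, 15, 21.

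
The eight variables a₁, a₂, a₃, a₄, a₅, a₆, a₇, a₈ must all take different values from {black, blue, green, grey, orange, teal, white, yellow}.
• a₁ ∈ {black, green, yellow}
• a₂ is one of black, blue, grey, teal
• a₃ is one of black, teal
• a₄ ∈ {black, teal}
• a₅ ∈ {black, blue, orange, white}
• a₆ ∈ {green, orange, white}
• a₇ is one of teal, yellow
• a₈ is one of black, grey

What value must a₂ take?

The 2 variables a₃ and a₄ are confined to {black, teal}, which locks those values in; drop them from a₁, a₂, a₅, a₇, a₈.
a₇'s domain is down to {yellow}, so a₇ = yellow. Remove yellow from a₁.
a₈ has just one choice, so a₈ = grey. Strike grey from a₂.
So a₂ = blue.

blue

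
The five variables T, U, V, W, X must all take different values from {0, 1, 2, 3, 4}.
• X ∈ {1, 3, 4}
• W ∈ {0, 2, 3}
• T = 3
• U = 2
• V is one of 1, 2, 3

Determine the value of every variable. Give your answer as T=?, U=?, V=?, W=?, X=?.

T must be 3 (only option left). So V, W, X can't be 3.
That leaves U = 2. Remove 2 from V, W.
That leaves V = 1. So X can't be 1.
W has just one choice, so W = 0.
X's domain is down to {4}, so X = 4.

T=3, U=2, V=1, W=0, X=4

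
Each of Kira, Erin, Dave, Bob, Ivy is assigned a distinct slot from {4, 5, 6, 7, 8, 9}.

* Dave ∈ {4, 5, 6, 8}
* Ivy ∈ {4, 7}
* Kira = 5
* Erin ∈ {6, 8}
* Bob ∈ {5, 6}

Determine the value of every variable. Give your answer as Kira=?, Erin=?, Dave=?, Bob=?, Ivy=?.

Kira must be 5 (only option left). So Dave, Bob can't be 5.
Bob must be 6 (only option left). So Erin, Dave can't be 6.
Erin's domain is down to {8}, so Erin = 8. Remove 8 from Dave.
Dave must be 4 (only option left). Strike 4 from Ivy.
Ivy must be 7 (only option left).

Kira=5, Erin=8, Dave=4, Bob=6, Ivy=7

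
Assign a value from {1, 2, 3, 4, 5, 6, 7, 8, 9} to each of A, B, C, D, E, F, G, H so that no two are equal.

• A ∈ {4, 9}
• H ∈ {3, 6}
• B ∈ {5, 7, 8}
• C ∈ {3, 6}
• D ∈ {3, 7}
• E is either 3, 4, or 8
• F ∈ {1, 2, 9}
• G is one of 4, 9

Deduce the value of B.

5

The 2 variables A and G are confined to {4, 9}, which locks those values in; drop them from E, F.
C and H between them cover only {3, 6} — a naked pair. Remove those values from D, E.
That leaves D = 7. Eliminate 7 elsewhere: B.
That leaves E = 8. Strike 8 from B.
So B = 5.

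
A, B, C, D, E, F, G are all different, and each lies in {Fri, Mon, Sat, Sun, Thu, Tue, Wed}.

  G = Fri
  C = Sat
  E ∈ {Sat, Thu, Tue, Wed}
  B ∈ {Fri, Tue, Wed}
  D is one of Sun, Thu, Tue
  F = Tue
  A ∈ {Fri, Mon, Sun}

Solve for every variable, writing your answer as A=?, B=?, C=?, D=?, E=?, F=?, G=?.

C must be Sat (only option left). Eliminate Sat elsewhere: E.
F's domain is down to {Tue}, so F = Tue. Strike Tue from B, D, E.
G must be Fri (only option left). Eliminate Fri elsewhere: A, B.
B must be Wed (only option left). Remove Wed from E.
That leaves E = Thu. Remove Thu from D.
D has just one choice, so D = Sun. So A can't be Sun.
That leaves A = Mon.

A=Mon, B=Wed, C=Sat, D=Sun, E=Thu, F=Tue, G=Fri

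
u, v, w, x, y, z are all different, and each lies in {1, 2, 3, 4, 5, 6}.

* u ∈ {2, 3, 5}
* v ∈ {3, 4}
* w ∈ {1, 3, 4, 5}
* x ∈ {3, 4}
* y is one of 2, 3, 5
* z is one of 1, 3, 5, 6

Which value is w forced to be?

1

The 6 variables draw from only 6 values {1, 2, 3, 4, 5, 6}, so each is used; only z can be 6, hence z = 6.
Among the 5 still-open variables, 1 fits only w (and all 5 values in {1, 2, 3, 4, 5} must be used), so w = 1.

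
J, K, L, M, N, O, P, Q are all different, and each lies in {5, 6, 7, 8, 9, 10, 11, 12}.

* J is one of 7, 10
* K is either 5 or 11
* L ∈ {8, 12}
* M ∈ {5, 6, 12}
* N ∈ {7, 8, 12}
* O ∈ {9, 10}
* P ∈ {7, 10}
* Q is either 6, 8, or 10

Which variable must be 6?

Q

The 8 variables draw from only 8 values {5, 6, 7, 8, 9, 10, 11, 12}, so each is used; only O can be 9, hence O = 9.
Among the 7 still-open variables, 11 fits only K (and all 7 values in {5, 6, 7, 8, 10, 11, 12} must be used), so K = 11.
Among the 6 still-open variables, 5 fits only M (and all 6 values in {5, 6, 7, 8, 10, 12} must be used), so M = 5.
The 5 still-open variables draw from only 5 values {6, 7, 8, 10, 12}, so each is used; only Q can be 6, hence Q = 6.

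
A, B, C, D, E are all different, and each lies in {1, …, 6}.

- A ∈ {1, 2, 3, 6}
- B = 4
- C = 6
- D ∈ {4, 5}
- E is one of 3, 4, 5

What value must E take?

3

B must be 4 (only option left). Eliminate 4 elsewhere: D, E.
That leaves C = 6. Eliminate 6 elsewhere: A.
D's domain is down to {5}, so D = 5. Eliminate 5 elsewhere: E.
So E = 3.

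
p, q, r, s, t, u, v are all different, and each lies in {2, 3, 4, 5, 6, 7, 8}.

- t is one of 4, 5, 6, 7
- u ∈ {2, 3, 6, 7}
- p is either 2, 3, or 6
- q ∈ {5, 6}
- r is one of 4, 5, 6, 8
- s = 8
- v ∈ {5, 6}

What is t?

7

s has just one choice, so s = 8. Strike 8 from r.
The 2 variables q and v are confined to {5, 6}, which locks those values in; drop them from p, r, t, u.
r has just one choice, so r = 4. So t can't be 4.
So t = 7.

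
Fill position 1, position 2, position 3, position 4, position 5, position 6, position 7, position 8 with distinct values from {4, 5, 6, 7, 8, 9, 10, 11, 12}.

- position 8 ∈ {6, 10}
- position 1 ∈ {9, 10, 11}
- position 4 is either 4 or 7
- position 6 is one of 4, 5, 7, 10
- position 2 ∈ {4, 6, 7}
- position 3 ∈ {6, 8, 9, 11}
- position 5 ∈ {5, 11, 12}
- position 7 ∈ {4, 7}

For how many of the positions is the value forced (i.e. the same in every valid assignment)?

3

position 4 and position 7 share exactly the 2 values {4, 7}; by pigeonhole those values go to them, so strike 4, 7 from position 2, position 6.
That leaves position 2 = 6. Strike 6 from position 3, position 8.
position 8 must be 10 (only option left). Strike 10 from position 1, position 6.
position 6 must be 5 (only option left). So position 5 can't be 5.
Determined: position 2=6, position 6=5, position 8=10. The other positions each still have more than one consistent value. That makes 3.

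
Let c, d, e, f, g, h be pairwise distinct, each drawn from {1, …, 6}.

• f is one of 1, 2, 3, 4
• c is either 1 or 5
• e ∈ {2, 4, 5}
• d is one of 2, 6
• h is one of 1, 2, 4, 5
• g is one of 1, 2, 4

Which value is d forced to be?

Among the 6 variables, 3 fits only f (and all 6 values in {1, 2, 3, 4, 5, 6} must be used), so f = 3.
The 5 still-open variables draw from only 5 values {1, 2, 4, 5, 6}, so each is used; only d can be 6, hence d = 6.

6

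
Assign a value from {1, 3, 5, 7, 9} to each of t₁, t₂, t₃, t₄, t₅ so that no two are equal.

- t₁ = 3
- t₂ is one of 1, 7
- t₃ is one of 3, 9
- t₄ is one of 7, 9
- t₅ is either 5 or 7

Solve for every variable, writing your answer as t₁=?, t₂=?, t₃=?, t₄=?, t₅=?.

t₁=3, t₂=1, t₃=9, t₄=7, t₅=5

t₁'s domain is down to {3}, so t₁ = 3. Remove 3 from t₃.
That leaves t₃ = 9. Eliminate 9 elsewhere: t₄.
t₄ must be 7 (only option left). Eliminate 7 elsewhere: t₂, t₅.
t₅ has just one choice, so t₅ = 5.
t₂'s domain is down to {1}, so t₂ = 1.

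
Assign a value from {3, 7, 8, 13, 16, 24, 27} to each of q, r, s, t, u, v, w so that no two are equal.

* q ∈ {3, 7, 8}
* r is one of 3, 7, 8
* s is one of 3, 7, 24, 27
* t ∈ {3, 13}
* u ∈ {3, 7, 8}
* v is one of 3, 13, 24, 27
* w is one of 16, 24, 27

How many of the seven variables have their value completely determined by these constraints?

The 7 variables together cover exactly {3, 7, 8, 13, 16, 24, 27} — 7 values for 7 variables — and 16 appears only in w's list, so w = 16.
q, r, u between them cover only {3, 7, 8} — a naked triple. Remove those values from s, t, v.
t has just one choice, so t = 13. So v can't be 13.
Determined: t=13, w=16. The other variables each still have more than one consistent value. That makes 2.

2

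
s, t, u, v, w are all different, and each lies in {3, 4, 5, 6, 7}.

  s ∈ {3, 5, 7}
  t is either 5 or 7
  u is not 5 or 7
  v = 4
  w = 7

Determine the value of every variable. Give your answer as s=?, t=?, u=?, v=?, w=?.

v must be 4 (only option left). Strike 4 from u.
w's domain is down to {7}, so w = 7. Remove 7 from s, t.
That leaves t = 5. So s can't be 5.
s has just one choice, so s = 3. Remove 3 from u.
u has just one choice, so u = 6.

s=3, t=5, u=6, v=4, w=7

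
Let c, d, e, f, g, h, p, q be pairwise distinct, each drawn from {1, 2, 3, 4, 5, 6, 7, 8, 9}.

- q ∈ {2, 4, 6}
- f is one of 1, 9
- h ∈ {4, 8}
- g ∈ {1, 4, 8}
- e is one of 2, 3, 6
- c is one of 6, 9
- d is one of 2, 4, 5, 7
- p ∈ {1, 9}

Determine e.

The 2 variables f and p are confined to {1, 9}, which locks those values in; drop them from c, g.
c has just one choice, so c = 6. So e, q can't be 6.
The 2 variables g and h are confined to {4, 8}, which locks those values in; drop them from d, q.
q's domain is down to {2}, so q = 2. Eliminate 2 elsewhere: d, e.
So e = 3.

3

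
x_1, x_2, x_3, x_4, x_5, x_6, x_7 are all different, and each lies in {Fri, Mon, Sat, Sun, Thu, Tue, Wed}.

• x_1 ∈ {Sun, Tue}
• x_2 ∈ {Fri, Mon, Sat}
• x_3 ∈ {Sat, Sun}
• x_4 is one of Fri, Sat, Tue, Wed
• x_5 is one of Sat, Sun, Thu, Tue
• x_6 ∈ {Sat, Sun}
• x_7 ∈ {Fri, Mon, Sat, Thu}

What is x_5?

Thu

The 7 variables draw from only 7 values {Fri, Mon, Sat, Sun, Thu, Tue, Wed}, so each is used; only x_4 can be Wed, hence x_4 = Wed.
The 2 variables x_3 and x_6 are confined to {Sat, Sun}, which locks those values in; drop them from x_1, x_2, x_5, x_7.
That leaves x_1 = Tue. Remove Tue from x_5.
So x_5 = Thu.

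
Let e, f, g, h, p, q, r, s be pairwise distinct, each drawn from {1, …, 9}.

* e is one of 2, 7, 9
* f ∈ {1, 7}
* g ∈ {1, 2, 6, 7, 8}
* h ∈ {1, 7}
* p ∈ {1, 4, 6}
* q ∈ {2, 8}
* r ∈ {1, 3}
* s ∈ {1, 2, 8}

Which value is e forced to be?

The 8 variables together cover exactly {1, 2, 3, 4, 6, 7, 8, 9} — 8 values for 8 variables — and 3 appears only in r's list, so r = 3.
The 7 still-open variables together cover exactly {1, 2, 4, 6, 7, 8, 9} — 7 values for 7 variables — and 4 appears only in p's list, so p = 4.
Among the 6 still-open variables, 6 fits only g (and all 6 values in {1, 2, 6, 7, 8, 9} must be used), so g = 6.
The 5 still-open variables together cover exactly {1, 2, 7, 8, 9} — 5 values for 5 variables — and 9 appears only in e's list, so e = 9.

9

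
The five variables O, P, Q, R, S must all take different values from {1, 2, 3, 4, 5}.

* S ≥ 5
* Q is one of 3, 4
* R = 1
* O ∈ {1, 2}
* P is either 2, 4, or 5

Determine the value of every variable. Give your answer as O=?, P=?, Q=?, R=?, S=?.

R has just one choice, so R = 1. Strike 1 from O.
S has just one choice, so S = 5. Remove 5 from P.
O's domain is down to {2}, so O = 2. So P can't be 2.
That leaves P = 4. Strike 4 from Q.
That leaves Q = 3.

O=2, P=4, Q=3, R=1, S=5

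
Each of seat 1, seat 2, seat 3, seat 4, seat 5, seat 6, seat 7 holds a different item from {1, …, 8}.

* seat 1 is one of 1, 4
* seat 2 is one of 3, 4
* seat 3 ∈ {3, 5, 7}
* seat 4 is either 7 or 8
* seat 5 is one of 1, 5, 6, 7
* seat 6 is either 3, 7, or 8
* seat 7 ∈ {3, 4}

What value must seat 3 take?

5

Among the 7 variables, 6 fits only seat 5 (and all 7 values in {1, 3, 4, 5, 6, 7, 8} must be used), so seat 5 = 6.
Among the 6 still-open variables, 1 fits only seat 1 (and all 6 values in {1, 3, 4, 5, 7, 8} must be used), so seat 1 = 1.
The 5 still-open variables together cover exactly {3, 4, 5, 7, 8} — 5 values for 5 variables — and 5 appears only in seat 3's list, so seat 3 = 5.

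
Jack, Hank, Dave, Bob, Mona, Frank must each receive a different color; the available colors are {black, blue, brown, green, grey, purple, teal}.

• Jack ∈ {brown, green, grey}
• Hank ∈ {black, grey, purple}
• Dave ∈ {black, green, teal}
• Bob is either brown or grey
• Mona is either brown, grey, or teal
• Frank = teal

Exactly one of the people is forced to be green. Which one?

Jack

Frank has just one choice, so Frank = teal. Eliminate teal elsewhere: Dave, Mona.
The 5 still-open variables together cover exactly {black, brown, green, grey, purple} — 5 values for 5 variables — and purple appears only in Hank's list, so Hank = purple.
The 4 still-open variables draw from only 4 values {black, brown, green, grey}, so each is used; only Dave can be black, hence Dave = black.
The 3 still-open variables draw from only 3 values {brown, green, grey}, so each is used; only Jack can be green, hence Jack = green.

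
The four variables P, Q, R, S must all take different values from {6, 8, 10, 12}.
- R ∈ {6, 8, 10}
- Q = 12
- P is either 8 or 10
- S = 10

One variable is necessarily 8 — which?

Q has just one choice, so Q = 12.
S has just one choice, so S = 10. So P, R can't be 10.
So 8 goes to P.

P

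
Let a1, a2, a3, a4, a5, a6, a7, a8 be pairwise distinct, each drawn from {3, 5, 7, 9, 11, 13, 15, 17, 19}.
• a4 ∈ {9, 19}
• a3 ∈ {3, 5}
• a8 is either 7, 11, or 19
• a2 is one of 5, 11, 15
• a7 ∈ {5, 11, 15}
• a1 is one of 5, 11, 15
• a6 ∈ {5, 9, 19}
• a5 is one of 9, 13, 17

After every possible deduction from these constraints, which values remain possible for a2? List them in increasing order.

a1, a2, a7 share exactly the 3 values {5, 11, 15}; by pigeonhole those values go to them, so strike 5, 11, 15 from a3, a6, a8.
a3's domain is down to {3}, so a3 = 3.
a4 and a6 share exactly the 2 values {9, 19}; by pigeonhole those values go to them, so strike 9, 19 from a5, a8.
a8 must be 7 (only option left).
No further eliminations apply; a2 can still be any of 5, 11, 15.

5, 11, 15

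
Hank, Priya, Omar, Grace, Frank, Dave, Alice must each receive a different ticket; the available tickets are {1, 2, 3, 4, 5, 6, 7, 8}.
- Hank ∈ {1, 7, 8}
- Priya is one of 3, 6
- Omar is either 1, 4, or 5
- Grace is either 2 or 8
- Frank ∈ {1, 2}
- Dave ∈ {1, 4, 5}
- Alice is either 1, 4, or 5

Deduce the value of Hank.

Omar, Dave, Alice between them cover only {1, 4, 5} — a naked triple. Remove those values from Hank, Frank.
Frank's domain is down to {2}, so Frank = 2. Eliminate 2 elsewhere: Grace.
Grace must be 8 (only option left). Strike 8 from Hank.
So Hank = 7.

7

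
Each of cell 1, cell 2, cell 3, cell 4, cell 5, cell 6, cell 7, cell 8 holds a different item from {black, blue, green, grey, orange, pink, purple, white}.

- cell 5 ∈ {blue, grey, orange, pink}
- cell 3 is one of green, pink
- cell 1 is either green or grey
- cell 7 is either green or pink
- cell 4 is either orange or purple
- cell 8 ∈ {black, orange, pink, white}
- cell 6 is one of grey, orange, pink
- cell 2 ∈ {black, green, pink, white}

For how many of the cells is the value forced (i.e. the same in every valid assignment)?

4

Among the 8 variables, blue fits only cell 5 (and all 8 values in {black, blue, green, grey, orange, pink, purple, white} must be used), so cell 5 = blue.
The 7 still-open variables draw from only 7 values {black, green, grey, orange, pink, purple, white}, so each is used; only cell 4 can be purple, hence cell 4 = purple.
cell 3 and cell 7 between them cover only {green, pink} — a naked pair. Remove those values from cell 1, cell 2, cell 6, cell 8.
cell 1's domain is down to {grey}, so cell 1 = grey. Eliminate grey elsewhere: cell 6.
cell 6's domain is down to {orange}, so cell 6 = orange. So cell 8 can't be orange.
Determined: cell 1=grey, cell 4=purple, cell 5=blue, cell 6=orange. The other cells each still have more than one consistent value. That makes 4.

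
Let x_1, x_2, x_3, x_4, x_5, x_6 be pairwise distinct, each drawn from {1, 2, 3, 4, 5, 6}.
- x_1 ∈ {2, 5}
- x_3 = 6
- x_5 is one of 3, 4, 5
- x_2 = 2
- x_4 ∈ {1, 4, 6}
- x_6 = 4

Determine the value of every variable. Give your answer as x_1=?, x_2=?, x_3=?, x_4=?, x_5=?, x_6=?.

x_1=5, x_2=2, x_3=6, x_4=1, x_5=3, x_6=4

x_2 has just one choice, so x_2 = 2. Eliminate 2 elsewhere: x_1.
That leaves x_3 = 6. Strike 6 from x_4.
That leaves x_6 = 4. Strike 4 from x_4, x_5.
x_1 must be 5 (only option left). So x_5 can't be 5.
x_4's domain is down to {1}, so x_4 = 1.
x_5's domain is down to {3}, so x_5 = 3.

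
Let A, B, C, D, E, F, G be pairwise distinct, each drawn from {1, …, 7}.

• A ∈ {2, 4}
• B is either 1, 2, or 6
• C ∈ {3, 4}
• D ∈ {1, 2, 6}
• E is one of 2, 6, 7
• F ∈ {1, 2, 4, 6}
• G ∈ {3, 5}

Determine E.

The 7 variables together cover exactly {1, 2, 3, 4, 5, 6, 7} — 7 values for 7 variables — and 5 appears only in G's list, so G = 5.
The 6 still-open variables together cover exactly {1, 2, 3, 4, 6, 7} — 6 values for 6 variables — and 3 appears only in C's list, so C = 3.
Among the 5 still-open variables, 7 fits only E (and all 5 values in {1, 2, 4, 6, 7} must be used), so E = 7.

7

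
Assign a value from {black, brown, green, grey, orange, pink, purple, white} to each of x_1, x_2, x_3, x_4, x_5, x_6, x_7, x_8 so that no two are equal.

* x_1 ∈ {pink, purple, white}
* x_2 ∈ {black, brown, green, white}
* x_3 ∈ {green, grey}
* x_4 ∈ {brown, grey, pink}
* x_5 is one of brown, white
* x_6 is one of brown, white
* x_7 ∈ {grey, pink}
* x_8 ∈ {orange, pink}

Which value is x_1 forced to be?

Among the 8 variables, black fits only x_2 (and all 8 values in {black, brown, green, grey, orange, pink, purple, white} must be used), so x_2 = black.
The 7 still-open variables together cover exactly {brown, green, grey, orange, pink, purple, white} — 7 values for 7 variables — and green appears only in x_3's list, so x_3 = green.
The 6 still-open variables together cover exactly {brown, grey, orange, pink, purple, white} — 6 values for 6 variables — and orange appears only in x_8's list, so x_8 = orange.
The 5 still-open variables draw from only 5 values {brown, grey, pink, purple, white}, so each is used; only x_1 can be purple, hence x_1 = purple.

purple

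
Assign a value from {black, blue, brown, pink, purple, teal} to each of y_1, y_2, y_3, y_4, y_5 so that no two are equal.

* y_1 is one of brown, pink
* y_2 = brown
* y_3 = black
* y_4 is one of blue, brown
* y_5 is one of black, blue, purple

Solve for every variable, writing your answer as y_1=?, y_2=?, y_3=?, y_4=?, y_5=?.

y_1=pink, y_2=brown, y_3=black, y_4=blue, y_5=purple

y_2 has just one choice, so y_2 = brown. So y_1, y_4 can't be brown.
y_3 must be black (only option left). So y_5 can't be black.
That leaves y_4 = blue. So y_5 can't be blue.
y_5's domain is down to {purple}, so y_5 = purple.
That leaves y_1 = pink.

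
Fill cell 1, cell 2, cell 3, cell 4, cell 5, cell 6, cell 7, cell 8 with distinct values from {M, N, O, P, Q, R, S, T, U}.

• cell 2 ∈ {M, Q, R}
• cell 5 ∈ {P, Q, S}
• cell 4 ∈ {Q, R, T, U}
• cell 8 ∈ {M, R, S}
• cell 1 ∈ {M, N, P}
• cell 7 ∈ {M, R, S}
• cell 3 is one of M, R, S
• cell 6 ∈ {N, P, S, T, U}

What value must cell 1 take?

N

cell 3, cell 7, cell 8 between them cover only {M, R, S} — a naked triple. Remove those values from cell 1, cell 2, cell 4, cell 5, cell 6.
cell 2 has just one choice, so cell 2 = Q. Strike Q from cell 4, cell 5.
cell 5 has just one choice, so cell 5 = P. Remove P from cell 1, cell 6.
So cell 1 = N.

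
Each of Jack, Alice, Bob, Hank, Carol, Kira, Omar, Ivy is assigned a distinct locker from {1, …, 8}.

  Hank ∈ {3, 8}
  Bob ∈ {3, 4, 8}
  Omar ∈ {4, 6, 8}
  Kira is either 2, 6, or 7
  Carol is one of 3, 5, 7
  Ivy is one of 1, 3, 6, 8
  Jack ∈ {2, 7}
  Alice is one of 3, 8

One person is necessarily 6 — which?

Omar

The 8 variables together cover exactly {1, 2, 3, 4, 5, 6, 7, 8} — 8 values for 8 variables — and 1 appears only in Ivy's list, so Ivy = 1.
The 7 still-open variables together cover exactly {2, 3, 4, 5, 6, 7, 8} — 7 values for 7 variables — and 5 appears only in Carol's list, so Carol = 5.
The 2 variables Alice and Hank are confined to {3, 8}, which locks those values in; drop them from Bob, Omar.
Bob must be 4 (only option left). Remove 4 from Omar.
So 6 goes to Omar.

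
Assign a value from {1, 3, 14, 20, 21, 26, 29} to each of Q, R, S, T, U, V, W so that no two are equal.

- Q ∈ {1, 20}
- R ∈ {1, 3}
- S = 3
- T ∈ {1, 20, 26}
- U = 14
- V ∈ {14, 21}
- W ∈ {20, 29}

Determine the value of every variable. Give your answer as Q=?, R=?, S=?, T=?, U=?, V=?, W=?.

S's domain is down to {3}, so S = 3. Strike 3 from R.
U's domain is down to {14}, so U = 14. Strike 14 from V.
V has just one choice, so V = 21.
R must be 1 (only option left). Remove 1 from Q, T.
That leaves Q = 20. Strike 20 from T, W.
T's domain is down to {26}, so T = 26.
W must be 29 (only option left).

Q=20, R=1, S=3, T=26, U=14, V=21, W=29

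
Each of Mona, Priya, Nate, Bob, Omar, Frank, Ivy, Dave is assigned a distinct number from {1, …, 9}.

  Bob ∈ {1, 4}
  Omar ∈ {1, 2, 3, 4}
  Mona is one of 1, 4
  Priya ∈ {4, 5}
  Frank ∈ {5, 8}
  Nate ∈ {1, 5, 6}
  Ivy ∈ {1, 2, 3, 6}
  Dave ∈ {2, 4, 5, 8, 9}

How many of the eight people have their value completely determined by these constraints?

4

The 8 variables together cover exactly {1, 2, 3, 4, 5, 6, 8, 9} — 8 values for 8 variables — and 9 appears only in Dave's list, so Dave = 9.
The 7 still-open variables together cover exactly {1, 2, 3, 4, 5, 6, 8} — 7 values for 7 variables — and 8 appears only in Frank's list, so Frank = 8.
Mona and Bob share exactly the 2 values {1, 4}; by pigeonhole those values go to them, so strike 1, 4 from Priya, Nate, Omar, Ivy.
That leaves Priya = 5. Eliminate 5 elsewhere: Nate.
Nate has just one choice, so Nate = 6. So Ivy can't be 6.
Determined: Priya=5, Nate=6, Frank=8, Dave=9. The other people each still have more than one consistent value. That makes 4.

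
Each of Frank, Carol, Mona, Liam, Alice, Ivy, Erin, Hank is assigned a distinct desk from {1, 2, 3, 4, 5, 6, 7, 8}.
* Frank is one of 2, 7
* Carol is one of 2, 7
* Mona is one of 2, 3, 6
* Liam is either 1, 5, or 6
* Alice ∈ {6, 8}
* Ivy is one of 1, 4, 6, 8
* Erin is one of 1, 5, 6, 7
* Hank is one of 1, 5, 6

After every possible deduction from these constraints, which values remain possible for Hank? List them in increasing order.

Among the 8 variables, 3 fits only Mona (and all 8 values in {1, 2, 3, 4, 5, 6, 7, 8} must be used), so Mona = 3.
The 7 still-open variables draw from only 7 values {1, 2, 4, 5, 6, 7, 8}, so each is used; only Ivy can be 4, hence Ivy = 4.
The 6 still-open variables together cover exactly {1, 2, 5, 6, 7, 8} — 6 values for 6 variables — and 8 appears only in Alice's list, so Alice = 8.
The 2 variables Frank and Carol are confined to {2, 7}, which locks those values in; drop them from Erin.
No further eliminations apply; Hank can still be any of 1, 5, 6.

1, 5, 6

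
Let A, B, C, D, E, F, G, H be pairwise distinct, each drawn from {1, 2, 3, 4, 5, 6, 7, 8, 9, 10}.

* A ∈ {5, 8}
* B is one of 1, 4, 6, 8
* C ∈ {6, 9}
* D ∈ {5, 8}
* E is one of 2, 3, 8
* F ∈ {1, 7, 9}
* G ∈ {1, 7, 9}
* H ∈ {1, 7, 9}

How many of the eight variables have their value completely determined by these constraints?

2

A and D share exactly the 2 values {5, 8}; by pigeonhole those values go to them, so strike 5, 8 from B, E.
F, G, H between them cover only {1, 7, 9} — a naked triple. Remove those values from B, C.
C's domain is down to {6}, so C = 6. So B can't be 6.
B must be 4 (only option left).
Determined: B=4, C=6. The other variables each still have more than one consistent value. That makes 2.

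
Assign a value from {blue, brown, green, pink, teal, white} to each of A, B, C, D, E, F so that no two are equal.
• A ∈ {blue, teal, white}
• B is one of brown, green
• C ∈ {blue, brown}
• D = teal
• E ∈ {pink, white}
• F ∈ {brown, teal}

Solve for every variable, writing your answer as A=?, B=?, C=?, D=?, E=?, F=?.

D has just one choice, so D = teal. Remove teal from A, F.
F has just one choice, so F = brown. So B, C can't be brown.
B must be green (only option left).
C must be blue (only option left). Strike blue from A.
That leaves A = white. So E can't be white.
E must be pink (only option left).

A=white, B=green, C=blue, D=teal, E=pink, F=brown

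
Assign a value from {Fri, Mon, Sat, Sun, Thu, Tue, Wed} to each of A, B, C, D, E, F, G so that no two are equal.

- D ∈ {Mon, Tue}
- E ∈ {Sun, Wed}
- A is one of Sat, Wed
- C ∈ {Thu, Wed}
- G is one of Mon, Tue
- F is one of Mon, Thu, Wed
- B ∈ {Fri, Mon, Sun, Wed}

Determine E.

Sun

The 7 variables draw from only 7 values {Fri, Mon, Sat, Sun, Thu, Tue, Wed}, so each is used; only B can be Fri, hence B = Fri.
Among the 6 still-open variables, Sat fits only A (and all 6 values in {Mon, Sat, Sun, Thu, Tue, Wed} must be used), so A = Sat.
Among the 5 still-open variables, Sun fits only E (and all 5 values in {Mon, Sun, Thu, Tue, Wed} must be used), so E = Sun.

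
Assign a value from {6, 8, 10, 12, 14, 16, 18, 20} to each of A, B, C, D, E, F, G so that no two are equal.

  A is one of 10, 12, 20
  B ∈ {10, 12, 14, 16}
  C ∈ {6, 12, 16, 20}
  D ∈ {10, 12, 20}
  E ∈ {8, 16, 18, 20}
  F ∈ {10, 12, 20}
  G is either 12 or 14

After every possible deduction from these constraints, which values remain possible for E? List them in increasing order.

The 3 variables A, D, F are confined to {10, 12, 20}, which locks those values in; drop them from B, C, E, G.
G's domain is down to {14}, so G = 14. So B can't be 14.
B must be 16 (only option left). Remove 16 from C, E.
C has just one choice, so C = 6.
No further eliminations apply; E can still be any of 8, 18.

8, 18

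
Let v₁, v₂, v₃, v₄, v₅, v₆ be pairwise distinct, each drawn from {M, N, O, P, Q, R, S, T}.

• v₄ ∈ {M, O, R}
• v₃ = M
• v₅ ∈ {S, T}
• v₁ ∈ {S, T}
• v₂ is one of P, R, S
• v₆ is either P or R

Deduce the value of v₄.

O

v₃ has just one choice, so v₃ = M. Strike M from v₄.
Among the 5 still-open variables, O fits only v₄ (and all 5 values in {O, P, R, S, T} must be used), so v₄ = O.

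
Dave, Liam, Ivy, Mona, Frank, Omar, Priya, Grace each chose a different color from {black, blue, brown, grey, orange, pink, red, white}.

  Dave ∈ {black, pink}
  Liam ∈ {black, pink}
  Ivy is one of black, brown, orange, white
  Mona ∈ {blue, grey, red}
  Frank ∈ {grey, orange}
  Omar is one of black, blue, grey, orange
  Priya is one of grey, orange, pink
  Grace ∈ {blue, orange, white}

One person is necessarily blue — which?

Omar

The 8 variables draw from only 8 values {black, blue, brown, grey, orange, pink, red, white}, so each is used; only Ivy can be brown, hence Ivy = brown.
The 7 still-open variables draw from only 7 values {black, blue, grey, orange, pink, red, white}, so each is used; only Mona can be red, hence Mona = red.
Among the 6 still-open variables, white fits only Grace (and all 6 values in {black, blue, grey, orange, pink, white} must be used), so Grace = white.
The 5 still-open variables together cover exactly {black, blue, grey, orange, pink} — 5 values for 5 variables — and blue appears only in Omar's list, so Omar = blue.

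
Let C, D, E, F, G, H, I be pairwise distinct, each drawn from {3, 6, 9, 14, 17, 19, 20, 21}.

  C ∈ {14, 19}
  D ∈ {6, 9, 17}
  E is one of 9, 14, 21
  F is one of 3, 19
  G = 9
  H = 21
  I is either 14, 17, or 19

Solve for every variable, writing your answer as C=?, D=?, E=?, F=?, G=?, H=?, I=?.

C=19, D=6, E=14, F=3, G=9, H=21, I=17

G has just one choice, so G = 9. Strike 9 from D, E.
H has just one choice, so H = 21. Strike 21 from E.
That leaves E = 14. Strike 14 from C, I.
C has just one choice, so C = 19. Eliminate 19 elsewhere: F, I.
F has just one choice, so F = 3.
That leaves I = 17. Strike 17 from D.
D has just one choice, so D = 6.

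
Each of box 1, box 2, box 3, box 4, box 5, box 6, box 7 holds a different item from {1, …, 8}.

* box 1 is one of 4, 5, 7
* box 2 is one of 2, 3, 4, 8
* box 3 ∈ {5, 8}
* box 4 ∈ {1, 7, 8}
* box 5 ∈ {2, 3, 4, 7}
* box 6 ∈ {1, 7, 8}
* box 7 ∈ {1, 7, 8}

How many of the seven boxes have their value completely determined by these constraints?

box 4, box 6, box 7 share exactly the 3 values {1, 7, 8}; by pigeonhole those values go to them, so strike 1, 7, 8 from box 1, box 2, box 3, box 5.
That leaves box 3 = 5. Remove 5 from box 1.
That leaves box 1 = 4. So box 2, box 5 can't be 4.
Determined: box 1=4, box 3=5. The other boxes each still have more than one consistent value. That makes 2.

2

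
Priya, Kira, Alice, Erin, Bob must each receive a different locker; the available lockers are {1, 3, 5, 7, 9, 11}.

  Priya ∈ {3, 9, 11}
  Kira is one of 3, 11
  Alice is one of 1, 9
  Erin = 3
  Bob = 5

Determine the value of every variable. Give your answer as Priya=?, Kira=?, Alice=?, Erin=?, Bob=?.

Priya=9, Kira=11, Alice=1, Erin=3, Bob=5

Erin has just one choice, so Erin = 3. So Priya, Kira can't be 3.
Bob has just one choice, so Bob = 5.
Kira must be 11 (only option left). So Priya can't be 11.
Priya's domain is down to {9}, so Priya = 9. Strike 9 from Alice.
That leaves Alice = 1.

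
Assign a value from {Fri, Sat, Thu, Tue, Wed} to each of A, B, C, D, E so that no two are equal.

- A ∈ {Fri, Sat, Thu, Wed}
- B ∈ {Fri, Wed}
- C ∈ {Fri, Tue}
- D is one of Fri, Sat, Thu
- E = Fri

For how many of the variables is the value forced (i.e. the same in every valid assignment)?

3

E's domain is down to {Fri}, so E = Fri. So A, B, C, D can't be Fri.
B's domain is down to {Wed}, so B = Wed. Remove Wed from A.
C's domain is down to {Tue}, so C = Tue.
Determined: B=Wed, C=Tue, E=Fri. The other variables each still have more than one consistent value. That makes 3.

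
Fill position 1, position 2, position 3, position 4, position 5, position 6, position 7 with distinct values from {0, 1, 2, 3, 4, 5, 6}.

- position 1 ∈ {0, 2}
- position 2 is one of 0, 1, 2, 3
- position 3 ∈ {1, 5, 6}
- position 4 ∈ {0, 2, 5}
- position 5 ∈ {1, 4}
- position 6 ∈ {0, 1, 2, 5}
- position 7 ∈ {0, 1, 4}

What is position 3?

6

Among the 7 variables, 3 fits only position 2 (and all 7 values in {0, 1, 2, 3, 4, 5, 6} must be used), so position 2 = 3.
Among the 6 still-open variables, 6 fits only position 3 (and all 6 values in {0, 1, 2, 4, 5, 6} must be used), so position 3 = 6.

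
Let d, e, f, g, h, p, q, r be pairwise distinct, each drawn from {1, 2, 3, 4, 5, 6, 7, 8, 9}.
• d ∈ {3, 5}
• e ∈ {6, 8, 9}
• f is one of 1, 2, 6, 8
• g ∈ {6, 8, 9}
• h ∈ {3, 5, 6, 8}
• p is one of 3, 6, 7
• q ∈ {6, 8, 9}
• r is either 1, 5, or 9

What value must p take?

The 8 variables together cover exactly {1, 2, 3, 5, 6, 7, 8, 9} — 8 values for 8 variables — and 2 appears only in f's list, so f = 2.
The 7 still-open variables draw from only 7 values {1, 3, 5, 6, 7, 8, 9}, so each is used; only r can be 1, hence r = 1.
The 6 still-open variables together cover exactly {3, 5, 6, 7, 8, 9} — 6 values for 6 variables — and 7 appears only in p's list, so p = 7.

7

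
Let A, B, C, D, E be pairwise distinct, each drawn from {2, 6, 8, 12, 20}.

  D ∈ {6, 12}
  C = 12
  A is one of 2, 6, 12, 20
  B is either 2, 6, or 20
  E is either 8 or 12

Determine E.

8

C has just one choice, so C = 12. So A, D, E can't be 12.
So E = 8.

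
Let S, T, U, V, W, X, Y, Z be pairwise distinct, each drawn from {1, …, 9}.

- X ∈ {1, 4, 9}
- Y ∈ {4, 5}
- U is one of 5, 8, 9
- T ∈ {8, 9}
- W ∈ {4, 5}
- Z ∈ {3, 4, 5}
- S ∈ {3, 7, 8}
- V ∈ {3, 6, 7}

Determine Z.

The 8 variables draw from only 8 values {1, 3, 4, 5, 6, 7, 8, 9}, so each is used; only X can be 1, hence X = 1.
Among the 7 still-open variables, 6 fits only V (and all 7 values in {3, 4, 5, 6, 7, 8, 9} must be used), so V = 6.
The 6 still-open variables draw from only 6 values {3, 4, 5, 7, 8, 9}, so each is used; only S can be 7, hence S = 7.
The 5 still-open variables draw from only 5 values {3, 4, 5, 8, 9}, so each is used; only Z can be 3, hence Z = 3.

3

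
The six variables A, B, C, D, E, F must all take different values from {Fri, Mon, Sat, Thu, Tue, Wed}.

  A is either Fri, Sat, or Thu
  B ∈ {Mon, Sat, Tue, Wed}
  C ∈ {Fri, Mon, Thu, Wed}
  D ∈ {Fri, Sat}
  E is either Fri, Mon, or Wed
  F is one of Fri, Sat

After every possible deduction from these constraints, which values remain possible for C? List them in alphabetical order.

Mon, Wed

Among the 6 variables, Tue fits only B (and all 6 values in {Fri, Mon, Sat, Thu, Tue, Wed} must be used), so B = Tue.
D and F between them cover only {Fri, Sat} — a naked pair. Remove those values from A, C, E.
A must be Thu (only option left). So C can't be Thu.
No further eliminations apply; C can still be any of Mon, Wed.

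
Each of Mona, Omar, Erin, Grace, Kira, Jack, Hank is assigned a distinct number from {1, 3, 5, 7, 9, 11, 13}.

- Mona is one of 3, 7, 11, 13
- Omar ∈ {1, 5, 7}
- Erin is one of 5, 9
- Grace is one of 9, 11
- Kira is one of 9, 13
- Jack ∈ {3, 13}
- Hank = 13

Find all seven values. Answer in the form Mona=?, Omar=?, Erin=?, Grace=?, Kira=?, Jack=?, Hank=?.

Mona=7, Omar=1, Erin=5, Grace=11, Kira=9, Jack=3, Hank=13

Hank has just one choice, so Hank = 13. Eliminate 13 elsewhere: Mona, Kira, Jack.
Kira has just one choice, so Kira = 9. Strike 9 from Erin, Grace.
Jack has just one choice, so Jack = 3. Remove 3 from Mona.
That leaves Erin = 5. So Omar can't be 5.
Grace's domain is down to {11}, so Grace = 11. Eliminate 11 elsewhere: Mona.
Mona's domain is down to {7}, so Mona = 7. So Omar can't be 7.
That leaves Omar = 1.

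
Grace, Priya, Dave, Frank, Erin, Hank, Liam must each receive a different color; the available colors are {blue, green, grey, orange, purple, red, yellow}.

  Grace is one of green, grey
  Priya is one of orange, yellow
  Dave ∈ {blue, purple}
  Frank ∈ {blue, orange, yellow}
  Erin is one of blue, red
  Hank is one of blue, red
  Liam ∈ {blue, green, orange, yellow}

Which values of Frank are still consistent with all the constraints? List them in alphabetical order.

The 7 variables draw from only 7 values {blue, green, grey, orange, purple, red, yellow}, so each is used; only Grace can be grey, hence Grace = grey.
The 6 still-open variables draw from only 6 values {blue, green, orange, purple, red, yellow}, so each is used; only Liam can be green, hence Liam = green.
The 5 still-open variables draw from only 5 values {blue, orange, purple, red, yellow}, so each is used; only Dave can be purple, hence Dave = purple.
Erin and Hank between them cover only {blue, red} — a naked pair. Remove those values from Frank.
No further eliminations apply; Frank can still be any of orange, yellow.

orange, yellow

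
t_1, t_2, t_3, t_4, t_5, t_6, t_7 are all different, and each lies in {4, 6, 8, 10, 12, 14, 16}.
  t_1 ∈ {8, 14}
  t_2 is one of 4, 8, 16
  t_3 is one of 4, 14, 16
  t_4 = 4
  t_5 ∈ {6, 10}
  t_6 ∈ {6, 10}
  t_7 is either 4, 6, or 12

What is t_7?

12

t_4's domain is down to {4}, so t_4 = 4. Strike 4 from t_2, t_3, t_7.
The 6 still-open variables together cover exactly {6, 8, 10, 12, 14, 16} — 6 values for 6 variables — and 12 appears only in t_7's list, so t_7 = 12.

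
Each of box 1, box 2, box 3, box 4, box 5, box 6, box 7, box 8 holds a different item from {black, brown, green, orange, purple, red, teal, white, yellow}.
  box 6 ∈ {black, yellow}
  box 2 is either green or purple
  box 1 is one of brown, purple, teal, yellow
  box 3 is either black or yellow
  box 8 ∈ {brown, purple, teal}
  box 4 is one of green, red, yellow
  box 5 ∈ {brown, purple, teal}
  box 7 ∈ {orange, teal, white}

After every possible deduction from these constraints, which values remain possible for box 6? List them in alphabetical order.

black, yellow

The 2 variables box 3 and box 6 are confined to {black, yellow}, which locks those values in; drop them from box 1, box 4.
box 1, box 5, box 8 share exactly the 3 values {brown, purple, teal}; by pigeonhole those values go to them, so strike brown, purple, teal from box 2, box 7.
That leaves box 2 = green. Eliminate green elsewhere: box 4.
That leaves box 4 = red.
No further eliminations apply; box 6 can still be any of black, yellow.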